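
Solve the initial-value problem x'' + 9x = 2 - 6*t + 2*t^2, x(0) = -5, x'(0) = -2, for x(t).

x = 14/81 - 419*cos(3*t)/81 - 4*sin(3*t)/9 - 2*t/3 + 2*t**2/9

Characteristic equation r² + 9 = 0 has discriminant (0)² - 4·(9) = -36 < 0, so r = ± 3i.
Hence x_h = C1*cos(3*t) + C2*sin(3*t).
For the particular solution try x_p = A0 + A1*t + A2*t^2. Substituting and matching coefficients of each power of t gives A0 = 14/81, A1 = -2/3, A2 = 2/9, so x_p = 14/81 - 2*t/3 + 2*t^2/9.
General solution: x = 14/81 - 2*t/3 + 2*t^2/9 + C1*cos(3*t) + C2*sin(3*t).
Apply the initial conditions: x(0) = 14/81 + C1 = -5 and x'(0) = -2/3 + 3*C2 = -2. Solving gives C1 = -419/81, C2 = -4/9.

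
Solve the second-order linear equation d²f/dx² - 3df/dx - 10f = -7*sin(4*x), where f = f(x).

Characteristic equation r² - 3r - 10 = 0 factors as (r - 5)(r + 2) = 0, so r = 5, -2.
Hence f_h = C1*exp(5*x) + C2*exp(-2*x).
Try f_p = A*cos(4*x) + B*sin(4*x). Substituting and equating the coefficients of cos(4x) and sin(4x) gives A = -21/205, B = 91/410, so f_p = -21*cos(4*x)/205 + 91*sin(4*x)/410.

f = -21*cos(4*x)/205 + 91*sin(4*x)/410 + C1*exp(5*x) + C2*exp(-2*x)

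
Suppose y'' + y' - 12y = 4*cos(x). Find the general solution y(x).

Characteristic equation r² + r - 12 = 0 factors as (r - 3)(r + 4) = 0, so r = 3, -4.
Hence y_h = C1*exp(3*x) + C2*exp(-4*x).
Try y_p = A*cos(x) + B*sin(x). Substituting and equating the coefficients of cos(x) and sin(x) gives A = -26/85, B = 2/85, so y_p = -26*cos(x)/85 + 2*sin(x)/85.

y = -26*cos(x)/85 + 2*sin(x)/85 + C1*exp(3*x) + C2*exp(-4*x)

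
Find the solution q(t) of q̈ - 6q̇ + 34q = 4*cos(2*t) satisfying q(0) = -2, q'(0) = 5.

q = -4*sin(2*t)/87 + 10*cos(2*t)/87 - 184*cos(5*t)*exp(3*t)/87 + 199*exp(3*t)*sin(5*t)/87

Characteristic equation r² - 6r + 34 = 0 has discriminant (-6)² - 4·(34) = -100 < 0, so r = 3 ± 5i.
Hence q_h = C1*cos(5*t)*exp(3*t) + C2*exp(3*t)*sin(5*t).
Try q_p = A*cos(2*t) + B*sin(2*t). Substituting and equating the coefficients of cos(2t) and sin(2t) gives A = 10/87, B = -4/87, so q_p = -4*sin(2*t)/87 + 10*cos(2*t)/87.
General solution: q = -4*sin(2*t)/87 + 10*cos(2*t)/87 + C1*cos(5*t)*exp(3*t) + C2*exp(3*t)*sin(5*t).
Apply the initial conditions: q(0) = 10/87 + C1 = -2 and q'(0) = -8/87 + 3*C1 + 5*C2 = 5. Solving gives C1 = -184/87, C2 = 199/87.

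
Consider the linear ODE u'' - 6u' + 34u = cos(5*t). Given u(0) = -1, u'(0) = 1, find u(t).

u = -10*sin(5*t)/327 + cos(5*t)/109 - 110*cos(5*t)*exp(3*t)/109 + 1367*exp(3*t)*sin(5*t)/1635

Characteristic equation r² - 6r + 34 = 0 has discriminant (-6)² - 4·(34) = -100 < 0, so r = 3 ± 5i.
Hence u_h = C1*cos(5*t)*exp(3*t) + C2*exp(3*t)*sin(5*t).
Try u_p = A*cos(5*t) + B*sin(5*t). Substituting and equating the coefficients of cos(5t) and sin(5t) gives A = 1/109, B = -10/327, so u_p = -10*sin(5*t)/327 + cos(5*t)/109.
General solution: u = -10*sin(5*t)/327 + cos(5*t)/109 + C1*cos(5*t)*exp(3*t) + C2*exp(3*t)*sin(5*t).
Apply the initial conditions: u(0) = 1/109 + C1 = -1 and u'(0) = -50/327 + 3*C1 + 5*C2 = 1. Solving gives C1 = -110/109, C2 = 1367/1635.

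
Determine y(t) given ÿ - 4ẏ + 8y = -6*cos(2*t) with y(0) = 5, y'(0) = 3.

Characteristic equation r² - 4r + 8 = 0 has discriminant (-4)² - 4·(8) = -16 < 0, so r = 2 ± 2i.
Hence y_h = C1*cos(2*t)*exp(2*t) + C2*exp(2*t)*sin(2*t).
Try y_p = A*cos(2*t) + B*sin(2*t). Substituting and equating the coefficients of cos(2t) and sin(2t) gives A = -3/10, B = 3/5, so y_p = -3*cos(2*t)/10 + 3*sin(2*t)/5.
General solution: y = -3*cos(2*t)/10 + 3*sin(2*t)/5 + C1*cos(2*t)*exp(2*t) + C2*exp(2*t)*sin(2*t).
Apply the initial conditions: y(0) = -3/10 + C1 = 5 and y'(0) = 6/5 + 2*C1 + 2*C2 = 3. Solving gives C1 = 53/10, C2 = -22/5.

y = -3*cos(2*t)/10 + 3*sin(2*t)/5 - 22*exp(2*t)*sin(2*t)/5 + 53*cos(2*t)*exp(2*t)/10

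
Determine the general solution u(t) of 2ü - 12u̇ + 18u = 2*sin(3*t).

Divide through by 2: u'' - 6u' + 9u = sin(3*t).
Characteristic equation r² - 6r + 9 = 0 has discriminant (-6)² - 4·(9) = 0, so r = 3 is a repeated root.
Hence u_h = (C1 + C2*t)*exp(3*t).
Try u_p = A*cos(3*t) + B*sin(3*t). Substituting and equating the coefficients of cos(3t) and sin(3t) gives A = 1/18, B = 0, so u_p = cos(3*t)/18.

u = cos(3*t)/18 + C1*exp(3*t) + C2*t*exp(3*t)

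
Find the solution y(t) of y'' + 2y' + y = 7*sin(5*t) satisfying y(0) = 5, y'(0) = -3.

Characteristic equation r² + 2r + 1 = 0 has discriminant (2)² - 4·(1) = 0, so r = -1 is a repeated root.
Hence y_h = (C1 + C2*t)*exp(-t).
Try y_p = A*cos(5*t) + B*sin(5*t). Substituting and equating the coefficients of cos(5t) and sin(5t) gives A = -35/338, B = -42/169, so y_p = -42*sin(5*t)/169 - 35*cos(5*t)/338.
General solution: y = -42*sin(5*t)/169 - 35*cos(5*t)/338 + C1*exp(-t) + C2*t*exp(-t).
Apply the initial conditions: y(0) = -35/338 + C1 = 5 and y'(0) = -210/169 + C2 - C1 = -3. Solving gives C1 = 1725/338, C2 = 87/26.

y = -42*sin(5*t)/169 - 35*cos(5*t)/338 + 1725*exp(-t)/338 + 87*t*exp(-t)/26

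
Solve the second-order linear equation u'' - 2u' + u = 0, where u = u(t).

Characteristic equation r² - 2r + 1 = 0 has discriminant (-2)² - 4·(1) = 0, so r = 1 is a repeated root.
Hence u_h = (C1 + C2*t)*exp(t).

u = C1*exp(t) + C2*t*exp(t)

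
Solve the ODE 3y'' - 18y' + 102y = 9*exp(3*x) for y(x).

y = 3*exp(3*x)/25 + C1*cos(5*x)*exp(3*x) + C2*exp(3*x)*sin(5*x)

Divide through by 3: y'' - 6y' + 34y = 3*exp(3*x).
Characteristic equation r² - 6r + 34 = 0 has discriminant (-6)² - 4·(34) = -100 < 0, so r = 3 ± 5i.
Hence y_h = C1*cos(5*x)*exp(3*x) + C2*exp(3*x)*sin(5*x).
Try y_p = A*exp(3*x). Substituting into the equation and dividing by exp(3*x) gives A = 3/25, so y_p = 3*exp(3*x)/25.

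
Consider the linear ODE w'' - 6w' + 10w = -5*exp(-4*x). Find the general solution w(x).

w = -exp(-4*x)/10 + C1*cos(x)*exp(3*x) + C2*exp(3*x)*sin(x)

Characteristic equation r² - 6r + 10 = 0 has discriminant (-6)² - 4·(10) = -4 < 0, so r = 3 ± i.
Hence w_h = C1*cos(x)*exp(3*x) + C2*exp(3*x)*sin(x).
Try w_p = A*exp(-4*x). Substituting into the equation and dividing by exp(-4*x) gives A = -1/10, so w_p = -exp(-4*x)/10.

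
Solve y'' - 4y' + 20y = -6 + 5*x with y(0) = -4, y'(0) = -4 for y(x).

Characteristic equation r² - 4r + 20 = 0 has discriminant (-4)² - 4·(20) = -64 < 0, so r = 2 ± 4i.
Hence y_h = C1*cos(4*x)*exp(2*x) + C2*exp(2*x)*sin(4*x).
For the particular solution try y_p = A0 + A1*x. Substituting and matching coefficients of each power of x gives A0 = -1/4, A1 = 1/4, so y_p = -1/4 + x/4.
General solution: y = -1/4 + x/4 + C1*cos(4*x)*exp(2*x) + C2*exp(2*x)*sin(4*x).
Apply the initial conditions: y(0) = -1/4 + C1 = -4 and y'(0) = 1/4 + 2*C1 + 4*C2 = -4. Solving gives C1 = -15/4, C2 = 13/16.

y = -1/4 + x/4 - 15*cos(4*x)*exp(2*x)/4 + 13*exp(2*x)*sin(4*x)/16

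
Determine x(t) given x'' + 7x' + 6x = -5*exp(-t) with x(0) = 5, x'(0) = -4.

Characteristic equation r² + 7r + 6 = 0 factors as (r + 1)(r + 6) = 0, so r = -1, -6.
Hence x_h = C1*exp(-t) + C2*exp(-6*t).
Since exp(-t) solves the homogeneous equation (r = -1 is a root of multiplicity 1), multiply the trial by t. Try x_p = A*t*exp(-t). Substituting into the equation and dividing by exp(-t) gives A = -1, so x_p = -t*exp(-t).
General solution: x = C1*exp(-t) + C2*exp(-6*t) - t*exp(-t).
Apply the initial conditions: x(0) = C1 + C2 = 5 and x'(0) = -1 - C1 - 6*C2 = -4. Solving gives C1 = 27/5, C2 = -2/5.

x = -2*exp(-6*t)/5 + 27*exp(-t)/5 - t*exp(-t)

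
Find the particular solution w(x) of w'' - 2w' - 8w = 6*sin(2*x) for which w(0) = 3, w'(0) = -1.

Characteristic equation r² - 2r - 8 = 0 factors as (r - 4)(r + 2) = 0, so r = 4, -2.
Hence w_h = C1*exp(4*x) + C2*exp(-2*x).
Try w_p = A*cos(2*x) + B*sin(2*x). Substituting and equating the coefficients of cos(2x) and sin(2x) gives A = 3/20, B = -9/20, so w_p = -9*sin(2*x)/20 + 3*cos(2*x)/20.
General solution: w = -9*sin(2*x)/20 + 3*cos(2*x)/20 + C1*exp(4*x) + C2*exp(-2*x).
Apply the initial conditions: w(0) = 3/20 + C1 + C2 = 3 and w'(0) = -9/10 - 2*C2 + 4*C1 = -1. Solving gives C1 = 14/15, C2 = 23/12.

w = -9*sin(2*x)/20 + 3*cos(2*x)/20 + 14*exp(4*x)/15 + 23*exp(-2*x)/12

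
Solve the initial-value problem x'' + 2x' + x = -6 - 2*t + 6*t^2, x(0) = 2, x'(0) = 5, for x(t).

x = 34 - 32*exp(-t) - 26*t + 6*t**2 - t*exp(-t)

Characteristic equation r² + 2r + 1 = 0 has discriminant (2)² - 4·(1) = 0, so r = -1 is a repeated root.
Hence x_h = (C1 + C2*t)*exp(-t).
For the particular solution try x_p = A0 + A1*t + A2*t^2. Substituting and matching coefficients of each power of t gives A0 = 34, A1 = -26, A2 = 6, so x_p = 34 - 26*t + 6*t^2.
General solution: x = 34 - 26*t + 6*t^2 + C1*exp(-t) + C2*t*exp(-t).
Apply the initial conditions: x(0) = 34 + C1 = 2 and x'(0) = -26 + C2 - C1 = 5. Solving gives C1 = -32, C2 = -1.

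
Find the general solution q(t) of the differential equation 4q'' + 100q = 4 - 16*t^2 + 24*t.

Divide through by 4: q'' + 25q = 1 - 4*t^2 + 6*t.
Characteristic equation r² + 25 = 0 has discriminant (0)² - 4·(25) = -100 < 0, so r = ± 5i.
Hence q_h = C1*cos(5*t) + C2*sin(5*t).
For the particular solution try q_p = A0 + A1*t + A2*t^2. Substituting and matching coefficients of each power of t gives A0 = 33/625, A1 = 6/25, A2 = -4/25, so q_p = 33/625 - 4*t^2/25 + 6*t/25.

q = 33/625 - 4*t**2/25 + 6*t/25 + C1*cos(5*t) + C2*sin(5*t)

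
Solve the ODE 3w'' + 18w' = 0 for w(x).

w = C2 + C1*exp(-6*x)

Divide through by 3: w'' + 6w' = 0.
Characteristic equation r² + 6r = 0 factors as (r + 6)r = 0, so r = -6, 0.
Hence w_h = C1*exp(-6*x) + C2.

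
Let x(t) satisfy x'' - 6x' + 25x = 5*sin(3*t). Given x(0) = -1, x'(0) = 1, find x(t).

Characteristic equation r² - 6r + 25 = 0 has discriminant (-6)² - 4·(25) = -64 < 0, so r = 3 ± 4i.
Hence x_h = C1*cos(4*t)*exp(3*t) + C2*exp(3*t)*sin(4*t).
Try x_p = A*cos(3*t) + B*sin(3*t). Substituting and equating the coefficients of cos(3t) and sin(3t) gives A = 9/58, B = 4/29, so x_p = 4*sin(3*t)/29 + 9*cos(3*t)/58.
General solution: x = 4*sin(3*t)/29 + 9*cos(3*t)/58 + C1*cos(4*t)*exp(3*t) + C2*exp(3*t)*sin(4*t).
Apply the initial conditions: x(0) = 9/58 + C1 = -1 and x'(0) = 12/29 + 3*C1 + 4*C2 = 1. Solving gives C1 = -67/58, C2 = 235/232.

x = 4*sin(3*t)/29 + 9*cos(3*t)/58 - 67*cos(4*t)*exp(3*t)/58 + 235*exp(3*t)*sin(4*t)/232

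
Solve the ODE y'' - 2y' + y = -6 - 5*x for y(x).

y = -16 - 5*x + C1*exp(x) + C2*x*exp(x)

Characteristic equation r² - 2r + 1 = 0 has discriminant (-2)² - 4·(1) = 0, so r = 1 is a repeated root.
Hence y_h = (C1 + C2*x)*exp(x).
For the particular solution try y_p = A0 + A1*x. Substituting and matching coefficients of each power of x gives A0 = -16, A1 = -5, so y_p = -16 - 5*x.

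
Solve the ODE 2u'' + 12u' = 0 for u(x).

Divide through by 2: u'' + 6u' = 0.
Characteristic equation r² + 6r = 0 factors as (r + 6)r = 0, so r = -6, 0.
Hence u_h = C1*exp(-6*x) + C2.

u = C2 + C1*exp(-6*x)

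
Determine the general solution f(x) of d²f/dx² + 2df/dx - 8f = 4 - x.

Characteristic equation r² + 2r - 8 = 0 factors as (r - 2)(r + 4) = 0, so r = 2, -4.
Hence f_h = C1*exp(2*x) + C2*exp(-4*x).
For the particular solution try f_p = A0 + A1*x. Substituting and matching coefficients of each power of x gives A0 = -15/32, A1 = 1/8, so f_p = -15/32 + x/8.

f = -15/32 + x/8 + C1*exp(2*x) + C2*exp(-4*x)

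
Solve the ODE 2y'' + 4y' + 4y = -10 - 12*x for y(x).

y = 1/2 - 3*x + C1*cos(x)*exp(-x) + C2*exp(-x)*sin(x)

Divide through by 2: y'' + 2y' + 2y = -5 - 6*x.
Characteristic equation r² + 2r + 2 = 0 has discriminant (2)² - 4·(2) = -4 < 0, so r = -1 ± i.
Hence y_h = C1*cos(x)*exp(-x) + C2*exp(-x)*sin(x).
For the particular solution try y_p = A0 + A1*x. Substituting and matching coefficients of each power of x gives A0 = 1/2, A1 = -3, so y_p = 1/2 - 3*x.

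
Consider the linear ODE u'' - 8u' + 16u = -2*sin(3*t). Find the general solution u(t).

u = -48*cos(3*t)/625 - 14*sin(3*t)/625 + C1*exp(4*t) + C2*t*exp(4*t)

Characteristic equation r² - 8r + 16 = 0 has discriminant (-8)² - 4·(16) = 0, so r = 4 is a repeated root.
Hence u_h = (C1 + C2*t)*exp(4*t).
Try u_p = A*cos(3*t) + B*sin(3*t). Substituting and equating the coefficients of cos(3t) and sin(3t) gives A = -48/625, B = -14/625, so u_p = -48*cos(3*t)/625 - 14*sin(3*t)/625.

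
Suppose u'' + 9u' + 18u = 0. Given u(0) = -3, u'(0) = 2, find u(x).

u = -16*exp(-3*x)/3 + 7*exp(-6*x)/3

Characteristic equation r² + 9r + 18 = 0 factors as (r + 3)(r + 6) = 0, so r = -3, -6.
Hence u_h = C1*exp(-3*x) + C2*exp(-6*x).
Apply the initial conditions: u(0) = C1 + C2 = -3 and u'(0) = -6*C2 - 3*C1 = 2. Solving gives C1 = -16/3, C2 = 7/3.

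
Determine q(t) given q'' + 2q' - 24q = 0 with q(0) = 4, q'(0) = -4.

q = 2*exp(-6*t) + 2*exp(4*t)

Characteristic equation r² + 2r - 24 = 0 factors as (r - 4)(r + 6) = 0, so r = 4, -6.
Hence q_h = C1*exp(4*t) + C2*exp(-6*t).
Apply the initial conditions: q(0) = C1 + C2 = 4 and q'(0) = -6*C2 + 4*C1 = -4. Solving gives C1 = 2, C2 = 2.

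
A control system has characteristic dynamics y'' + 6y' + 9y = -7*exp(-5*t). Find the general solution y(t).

Characteristic equation r² + 6r + 9 = 0 has discriminant (6)² - 4·(9) = 0, so r = -3 is a repeated root.
Hence y_h = (C1 + C2*t)*exp(-3*t).
Try y_p = A*exp(-5*t). Substituting into the equation and dividing by exp(-5*t) gives A = -7/4, so y_p = -7*exp(-5*t)/4.

y = -7*exp(-5*t)/4 + C1*exp(-3*t) + C2*t*exp(-3*t)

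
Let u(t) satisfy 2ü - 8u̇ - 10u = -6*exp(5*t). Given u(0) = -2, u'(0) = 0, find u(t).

Divide through by 2: u'' - 4u' - 5u = -3*exp(5*t).
Characteristic equation r² - 4r - 5 = 0 factors as (r - 5)(r + 1) = 0, so r = 5, -1.
Hence u_h = C1*exp(5*t) + C2*exp(-t).
Since exp(5*t) solves the homogeneous equation (r = 5 is a root of multiplicity 1), multiply the trial by t. Try u_p = A*t*exp(5*t). Substituting into the equation and dividing by exp(5*t) gives A = -1/2, so u_p = -t*exp(5*t)/2.
General solution: u = C1*exp(5*t) + C2*exp(-t) - t*exp(5*t)/2.
Apply the initial conditions: u(0) = C1 + C2 = -2 and u'(0) = -1/2 - C2 + 5*C1 = 0. Solving gives C1 = -1/4, C2 = -7/4.

u = -7*exp(-t)/4 - exp(5*t)/4 - t*exp(5*t)/2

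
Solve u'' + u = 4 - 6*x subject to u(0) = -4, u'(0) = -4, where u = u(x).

u = 4 - 8*cos(x) - 6*x + 2*sin(x)

Characteristic equation r² + 1 = 0 has discriminant (0)² - 4·(1) = -4 < 0, so r = ± i.
Hence u_h = C1*cos(x) + C2*sin(x).
For the particular solution try u_p = A0 + A1*x. Substituting and matching coefficients of each power of x gives A0 = 4, A1 = -6, so u_p = 4 - 6*x.
General solution: u = 4 - 6*x + C1*cos(x) + C2*sin(x).
Apply the initial conditions: u(0) = 4 + C1 = -4 and u'(0) = -6 + C2 = -4. Solving gives C1 = -8, C2 = 2.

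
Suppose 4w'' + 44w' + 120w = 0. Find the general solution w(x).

w = C1*exp(-5*x) + C2*exp(-6*x)

Divide through by 4: w'' + 11w' + 30w = 0.
Characteristic equation r² + 11r + 30 = 0 factors as (r + 5)(r + 6) = 0, so r = -5, -6.
Hence w_h = C1*exp(-5*x) + C2*exp(-6*x).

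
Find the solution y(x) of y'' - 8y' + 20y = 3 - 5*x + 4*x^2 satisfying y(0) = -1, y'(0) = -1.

y = 47/500 - 9*x/100 + x**2/5 - 547*cos(2*x)*exp(4*x)/500 + 1733*exp(4*x)*sin(2*x)/1000

Characteristic equation r² - 8r + 20 = 0 has discriminant (-8)² - 4·(20) = -16 < 0, so r = 4 ± 2i.
Hence y_h = C1*cos(2*x)*exp(4*x) + C2*exp(4*x)*sin(2*x).
For the particular solution try y_p = A0 + A1*x + A2*x^2. Substituting and matching coefficients of each power of x gives A0 = 47/500, A1 = -9/100, A2 = 1/5, so y_p = 47/500 - 9*x/100 + x^2/5.
General solution: y = 47/500 - 9*x/100 + x^2/5 + C1*cos(2*x)*exp(4*x) + C2*exp(4*x)*sin(2*x).
Apply the initial conditions: y(0) = 47/500 + C1 = -1 and y'(0) = -9/100 + 2*C2 + 4*C1 = -1. Solving gives C1 = -547/500, C2 = 1733/1000.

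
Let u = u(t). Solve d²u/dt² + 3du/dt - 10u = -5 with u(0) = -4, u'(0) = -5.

u = 1/2 - 55*exp(2*t)/14 - 4*exp(-5*t)/7

Characteristic equation r² + 3r - 10 = 0 factors as (r - 2)(r + 5) = 0, so r = 2, -5.
Hence u_h = C1*exp(2*t) + C2*exp(-5*t).
For the particular solution try u_p = A0. Substituting and matching coefficients of each power of t gives A0 = 1/2, so u_p = 1/2.
General solution: u = 1/2 + C1*exp(2*t) + C2*exp(-5*t).
Apply the initial conditions: u(0) = 1/2 + C1 + C2 = -4 and u'(0) = -5*C2 + 2*C1 = -5. Solving gives C1 = -55/14, C2 = -4/7.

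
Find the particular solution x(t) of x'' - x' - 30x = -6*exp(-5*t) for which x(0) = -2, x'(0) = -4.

Characteristic equation r² - r - 30 = 0 factors as (r + 5)(r - 6) = 0, so r = -5, 6.
Hence x_h = C1*exp(-5*t) + C2*exp(6*t).
Since exp(-5*t) solves the homogeneous equation (r = -5 is a root of multiplicity 1), multiply the trial by t. Try x_p = A*t*exp(-5*t). Substituting into the equation and dividing by exp(-5*t) gives A = 6/11, so x_p = 6*t*exp(-5*t)/11.
General solution: x = C1*exp(-5*t) + C2*exp(6*t) + 6*t*exp(-5*t)/11.
Apply the initial conditions: x(0) = C1 + C2 = -2 and x'(0) = 6/11 - 5*C1 + 6*C2 = -4. Solving gives C1 = -82/121, C2 = -160/121.

x = -160*exp(6*t)/121 - 82*exp(-5*t)/121 + 6*t*exp(-5*t)/11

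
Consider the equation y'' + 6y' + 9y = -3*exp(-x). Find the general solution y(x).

Characteristic equation r² + 6r + 9 = 0 has discriminant (6)² - 4·(9) = 0, so r = -3 is a repeated root.
Hence y_h = (C1 + C2*x)*exp(-3*x).
Try y_p = A*exp(-x). Substituting into the equation and dividing by exp(-x) gives A = -3/4, so y_p = -3*exp(-x)/4.

y = -3*exp(-x)/4 + C1*exp(-3*x) + C2*x*exp(-3*x)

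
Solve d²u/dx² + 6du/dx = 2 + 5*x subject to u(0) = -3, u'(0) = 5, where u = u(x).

Characteristic equation r² + 6r = 0 factors as (r + 6)r = 0, so r = -6, 0.
Hence u_h = C1*exp(-6*x) + C2.
Since 0 is a characteristic root (multiplicity 1), multiply the polynomial trial by x: try u_p = x*(A0 + A1*x). Substituting and matching coefficients of each power of x gives A0 = 7/36, A1 = 5/12, so u_p = 5*x^2/12 + 7*x/36.
General solution: u = C2 + 5*x^2/12 + 7*x/36 + C1*exp(-6*x).
Apply the initial conditions: u(0) = C1 + C2 = -3 and u'(0) = 7/36 - 6*C1 = 5. Solving gives C1 = -173/216, C2 = -475/216.

u = -475/216 - 173*exp(-6*x)/216 + 5*x**2/12 + 7*x/36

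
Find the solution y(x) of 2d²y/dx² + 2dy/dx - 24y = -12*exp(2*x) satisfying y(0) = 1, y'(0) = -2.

y = -4*exp(3*x)/7 + 4*exp(-4*x)/7 + exp(2*x)

Divide through by 2: y'' + y' - 12y = -6*exp(2*x).
Characteristic equation r² + r - 12 = 0 factors as (r - 3)(r + 4) = 0, so r = 3, -4.
Hence y_h = C1*exp(3*x) + C2*exp(-4*x).
Try y_p = A*exp(2*x). Substituting into the equation and dividing by exp(2*x) gives A = 1, so y_p = exp(2*x).
General solution: y = C1*exp(3*x) + C2*exp(-4*x) + exp(2*x).
Apply the initial conditions: y(0) = 1 + C1 + C2 = 1 and y'(0) = 2 - 4*C2 + 3*C1 = -2. Solving gives C1 = -4/7, C2 = 4/7.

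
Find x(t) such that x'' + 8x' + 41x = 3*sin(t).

Characteristic equation r² + 8r + 41 = 0 has discriminant (8)² - 4·(41) = -100 < 0, so r = -4 ± 5i.
Hence x_h = C1*cos(5*t)*exp(-4*t) + C2*exp(-4*t)*sin(5*t).
Try x_p = A*cos(t) + B*sin(t). Substituting and equating the coefficients of cos(t) and sin(t) gives A = -3/208, B = 15/208, so x_p = -3*cos(t)/208 + 15*sin(t)/208.

x = -3*cos(t)/208 + 15*sin(t)/208 + C1*cos(5*t)*exp(-4*t) + C2*exp(-4*t)*sin(5*t)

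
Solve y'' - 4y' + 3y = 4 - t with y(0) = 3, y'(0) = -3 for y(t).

y = 8/9 - 43*exp(3*t)/18 - t/3 + 9*exp(t)/2

Characteristic equation r² - 4r + 3 = 0 factors as (r - 3)(r - 1) = 0, so r = 3, 1.
Hence y_h = C1*exp(3*t) + C2*exp(t).
For the particular solution try y_p = A0 + A1*t. Substituting and matching coefficients of each power of t gives A0 = 8/9, A1 = -1/3, so y_p = 8/9 - t/3.
General solution: y = 8/9 - t/3 + C1*exp(3*t) + C2*exp(t).
Apply the initial conditions: y(0) = 8/9 + C1 + C2 = 3 and y'(0) = -1/3 + C2 + 3*C1 = -3. Solving gives C1 = -43/18, C2 = 9/2.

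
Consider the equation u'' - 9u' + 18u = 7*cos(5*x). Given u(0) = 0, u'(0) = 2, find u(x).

Characteristic equation r² - 9r + 18 = 0 factors as (r - 3)(r - 6) = 0, so r = 3, 6.
Hence u_h = C1*exp(3*x) + C2*exp(6*x).
Try u_p = A*cos(5*x) + B*sin(5*x). Substituting and equating the coefficients of cos(5x) and sin(5x) gives A = -49/2074, B = -315/2074, so u_p = -315*sin(5*x)/2074 - 49*cos(5*x)/2074.
General solution: u = -315*sin(5*x)/2074 - 49*cos(5*x)/2074 + C1*exp(3*x) + C2*exp(6*x).
Apply the initial conditions: u(0) = -49/2074 + C1 + C2 = 0 and u'(0) = -1575/2074 + 3*C1 + 6*C2 = 2. Solving gives C1 = -89/102, C2 = 164/183.

u = -315*sin(5*x)/2074 - 89*exp(3*x)/102 - 49*cos(5*x)/2074 + 164*exp(6*x)/183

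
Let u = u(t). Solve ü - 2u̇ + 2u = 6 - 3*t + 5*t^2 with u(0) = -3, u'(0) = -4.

Characteristic equation r² - 2r + 2 = 0 has discriminant (-2)² - 4·(2) = -4 < 0, so r = 1 ± i.
Hence u_h = C1*cos(t)*exp(t) + C2*exp(t)*sin(t).
For the particular solution try u_p = A0 + A1*t + A2*t^2. Substituting and matching coefficients of each power of t gives A0 = 4, A1 = 7/2, A2 = 5/2, so u_p = 4 + 5*t^2/2 + 7*t/2.
General solution: u = 4 + 5*t^2/2 + 7*t/2 + C1*cos(t)*exp(t) + C2*exp(t)*sin(t).
Apply the initial conditions: u(0) = 4 + C1 = -3 and u'(0) = 7/2 + C1 + C2 = -4. Solving gives C1 = -7, C2 = -1/2.

u = 4 + 5*t**2/2 + 7*t/2 - 7*cos(t)*exp(t) - exp(t)*sin(t)/2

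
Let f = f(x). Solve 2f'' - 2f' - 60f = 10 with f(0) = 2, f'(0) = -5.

Divide through by 2: f'' - f' - 30f = 5.
Characteristic equation r² - r - 30 = 0 factors as (r - 6)(r + 5) = 0, so r = 6, -5.
Hence f_h = C1*exp(6*x) + C2*exp(-5*x).
For the particular solution try f_p = A0. Substituting and matching coefficients of each power of x gives A0 = -1/6, so f_p = -1/6.
General solution: f = -1/6 + C1*exp(6*x) + C2*exp(-5*x).
Apply the initial conditions: f(0) = -1/6 + C1 + C2 = 2 and f'(0) = -5*C2 + 6*C1 = -5. Solving gives C1 = 35/66, C2 = 18/11.

f = -1/6 + 18*exp(-5*x)/11 + 35*exp(6*x)/66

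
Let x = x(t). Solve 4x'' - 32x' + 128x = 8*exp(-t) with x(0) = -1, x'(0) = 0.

x = 2*exp(-t)/41 - 43*cos(4*t)*exp(4*t)/41 + 87*exp(4*t)*sin(4*t)/82

Divide through by 4: x'' - 8x' + 32x = 2*exp(-t).
Characteristic equation r² - 8r + 32 = 0 has discriminant (-8)² - 4·(32) = -64 < 0, so r = 4 ± 4i.
Hence x_h = C1*cos(4*t)*exp(4*t) + C2*exp(4*t)*sin(4*t).
Try x_p = A*exp(-t). Substituting into the equation and dividing by exp(-t) gives A = 2/41, so x_p = 2*exp(-t)/41.
General solution: x = 2*exp(-t)/41 + C1*cos(4*t)*exp(4*t) + C2*exp(4*t)*sin(4*t).
Apply the initial conditions: x(0) = 2/41 + C1 = -1 and x'(0) = -2/41 + 4*C1 + 4*C2 = 0. Solving gives C1 = -43/41, C2 = 87/82.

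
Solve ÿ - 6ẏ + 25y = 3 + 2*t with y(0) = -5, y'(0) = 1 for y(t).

y = 87/625 + 2*t/25 - 3212*cos(4*t)*exp(3*t)/625 + 10211*exp(3*t)*sin(4*t)/2500

Characteristic equation r² - 6r + 25 = 0 has discriminant (-6)² - 4·(25) = -64 < 0, so r = 3 ± 4i.
Hence y_h = C1*cos(4*t)*exp(3*t) + C2*exp(3*t)*sin(4*t).
For the particular solution try y_p = A0 + A1*t. Substituting and matching coefficients of each power of t gives A0 = 87/625, A1 = 2/25, so y_p = 87/625 + 2*t/25.
General solution: y = 87/625 + 2*t/25 + C1*cos(4*t)*exp(3*t) + C2*exp(3*t)*sin(4*t).
Apply the initial conditions: y(0) = 87/625 + C1 = -5 and y'(0) = 2/25 + 3*C1 + 4*C2 = 1. Solving gives C1 = -3212/625, C2 = 10211/2500.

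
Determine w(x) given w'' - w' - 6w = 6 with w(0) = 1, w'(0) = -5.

w = -1 - exp(3*x)/5 + 11*exp(-2*x)/5

Characteristic equation r² - r - 6 = 0 factors as (r + 2)(r - 3) = 0, so r = -2, 3.
Hence w_h = C1*exp(-2*x) + C2*exp(3*x).
For the particular solution try w_p = A0. Substituting and matching coefficients of each power of x gives A0 = -1, so w_p = -1.
General solution: w = -1 + C1*exp(-2*x) + C2*exp(3*x).
Apply the initial conditions: w(0) = -1 + C1 + C2 = 1 and w'(0) = -2*C1 + 3*C2 = -5. Solving gives C1 = 11/5, C2 = -1/5.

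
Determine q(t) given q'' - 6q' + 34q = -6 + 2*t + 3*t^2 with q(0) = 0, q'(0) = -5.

Characteristic equation r² - 6r + 34 = 0 has discriminant (-6)² - 4·(34) = -100 < 0, so r = 3 ± 5i.
Hence q_h = C1*cos(5*t)*exp(3*t) + C2*exp(3*t)*sin(5*t).
For the particular solution try q_p = A0 + A1*t + A2*t^2. Substituting and matching coefficients of each power of t gives A0 = -1629/9826, A1 = 26/289, A2 = 3/34, so q_p = -1629/9826 + 3*t^2/34 + 26*t/289.
General solution: q = -1629/9826 + 3*t^2/34 + 26*t/289 + C1*cos(5*t)*exp(3*t) + C2*exp(3*t)*sin(5*t).
Apply the initial conditions: q(0) = -1629/9826 + C1 = 0 and q'(0) = 26/289 + 3*C1 + 5*C2 = -5. Solving gives C1 = 1629/9826, C2 = -54901/49130.

q = -1629/9826 + 3*t**2/34 + 26*t/289 - 54901*exp(3*t)*sin(5*t)/49130 + 1629*cos(5*t)*exp(3*t)/9826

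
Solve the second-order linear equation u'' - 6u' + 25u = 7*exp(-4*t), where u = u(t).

Characteristic equation r² - 6r + 25 = 0 has discriminant (-6)² - 4·(25) = -64 < 0, so r = 3 ± 4i.
Hence u_h = C1*cos(4*t)*exp(3*t) + C2*exp(3*t)*sin(4*t).
Try u_p = A*exp(-4*t). Substituting into the equation and dividing by exp(-4*t) gives A = 7/65, so u_p = 7*exp(-4*t)/65.

u = 7*exp(-4*t)/65 + C1*cos(4*t)*exp(3*t) + C2*exp(3*t)*sin(4*t)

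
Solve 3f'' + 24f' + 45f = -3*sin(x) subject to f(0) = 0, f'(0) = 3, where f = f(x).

Divide through by 3: f'' + 8f' + 15f = -sin(x).
Characteristic equation r² + 8r + 15 = 0 factors as (r + 3)(r + 5) = 0, so r = -3, -5.
Hence f_h = C1*exp(-3*x) + C2*exp(-5*x).
Try f_p = A*cos(x) + B*sin(x). Substituting and equating the coefficients of cos(x) and sin(x) gives A = 2/65, B = -7/130, so f_p = -7*sin(x)/130 + 2*cos(x)/65.
General solution: f = -7*sin(x)/130 + 2*cos(x)/65 + C1*exp(-3*x) + C2*exp(-5*x).
Apply the initial conditions: f(0) = 2/65 + C1 + C2 = 0 and f'(0) = -7/130 - 5*C2 - 3*C1 = 3. Solving gives C1 = 29/20, C2 = -77/52.

f = -77*exp(-5*x)/52 - 7*sin(x)/130 + 2*cos(x)/65 + 29*exp(-3*x)/20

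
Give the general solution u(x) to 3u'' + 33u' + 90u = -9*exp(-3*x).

Divide through by 3: u'' + 11u' + 30u = -3*exp(-3*x).
Characteristic equation r² + 11r + 30 = 0 factors as (r + 6)(r + 5) = 0, so r = -6, -5.
Hence u_h = C1*exp(-6*x) + C2*exp(-5*x).
Try u_p = A*exp(-3*x). Substituting into the equation and dividing by exp(-3*x) gives A = -1/2, so u_p = -exp(-3*x)/2.

u = -exp(-3*x)/2 + C1*exp(-6*x) + C2*exp(-5*x)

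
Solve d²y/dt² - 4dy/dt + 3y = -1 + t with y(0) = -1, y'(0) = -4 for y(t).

Characteristic equation r² - 4r + 3 = 0 factors as (r - 1)(r - 3) = 0, so r = 1, 3.
Hence y_h = C1*exp(t) + C2*exp(3*t).
For the particular solution try y_p = A0 + A1*t. Substituting and matching coefficients of each power of t gives A0 = 1/9, A1 = 1/3, so y_p = 1/9 + t/3.
General solution: y = 1/9 + t/3 + C1*exp(t) + C2*exp(3*t).
Apply the initial conditions: y(0) = 1/9 + C1 + C2 = -1 and y'(0) = 1/3 + C1 + 3*C2 = -4. Solving gives C1 = 1/2, C2 = -29/18.

y = 1/9 + exp(t)/2 - 29*exp(3*t)/18 + t/3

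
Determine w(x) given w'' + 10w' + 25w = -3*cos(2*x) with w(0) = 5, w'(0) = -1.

Characteristic equation r² + 10r + 25 = 0 has discriminant (10)² - 4·(25) = 0, so r = -5 is a repeated root.
Hence w_h = (C1 + C2*x)*exp(-5*x).
Try w_p = A*cos(2*x) + B*sin(2*x). Substituting and equating the coefficients of cos(2x) and sin(2x) gives A = -63/841, B = -60/841, so w_p = -63*cos(2*x)/841 - 60*sin(2*x)/841.
General solution: w = -63*cos(2*x)/841 - 60*sin(2*x)/841 + C1*exp(-5*x) + C2*x*exp(-5*x).
Apply the initial conditions: w(0) = -63/841 + C1 = 5 and w'(0) = -120/841 + C2 - 5*C1 = -1. Solving gives C1 = 4268/841, C2 = 711/29.

w = -63*cos(2*x)/841 - 60*sin(2*x)/841 + 4268*exp(-5*x)/841 + 711*x*exp(-5*x)/29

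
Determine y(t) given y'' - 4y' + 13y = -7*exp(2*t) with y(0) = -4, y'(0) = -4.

Characteristic equation r² - 4r + 13 = 0 has discriminant (-4)² - 4·(13) = -36 < 0, so r = 2 ± 3i.
Hence y_h = C1*cos(3*t)*exp(2*t) + C2*exp(2*t)*sin(3*t).
Try y_p = A*exp(2*t). Substituting into the equation and dividing by exp(2*t) gives A = -7/9, so y_p = -7*exp(2*t)/9.
General solution: y = -7*exp(2*t)/9 + C1*cos(3*t)*exp(2*t) + C2*exp(2*t)*sin(3*t).
Apply the initial conditions: y(0) = -7/9 + C1 = -4 and y'(0) = -14/9 + 2*C1 + 3*C2 = -4. Solving gives C1 = -29/9, C2 = 4/3.

y = -7*exp(2*t)/9 - 29*cos(3*t)*exp(2*t)/9 + 4*exp(2*t)*sin(3*t)/3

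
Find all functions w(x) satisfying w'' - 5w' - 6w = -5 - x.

Characteristic equation r² - 5r - 6 = 0 factors as (r - 6)(r + 1) = 0, so r = 6, -1.
Hence w_h = C1*exp(6*x) + C2*exp(-x).
For the particular solution try w_p = A0 + A1*x. Substituting and matching coefficients of each power of x gives A0 = 25/36, A1 = 1/6, so w_p = 25/36 + x/6.

w = 25/36 + x/6 + C1*exp(6*x) + C2*exp(-x)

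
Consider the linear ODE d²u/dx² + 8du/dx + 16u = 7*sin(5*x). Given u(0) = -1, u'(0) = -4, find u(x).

Characteristic equation r² + 8r + 16 = 0 has discriminant (8)² - 4·(16) = 0, so r = -4 is a repeated root.
Hence u_h = (C1 + C2*x)*exp(-4*x).
Try u_p = A*cos(5*x) + B*sin(5*x). Substituting and equating the coefficients of cos(5x) and sin(5x) gives A = -280/1681, B = -63/1681, so u_p = -280*cos(5*x)/1681 - 63*sin(5*x)/1681.
General solution: u = -280*cos(5*x)/1681 - 63*sin(5*x)/1681 + C1*exp(-4*x) + C2*x*exp(-4*x).
Apply the initial conditions: u(0) = -280/1681 + C1 = -1 and u'(0) = -315/1681 + C2 - 4*C1 = -4. Solving gives C1 = -1401/1681, C2 = -293/41.

u = -1401*exp(-4*x)/1681 - 280*cos(5*x)/1681 - 63*sin(5*x)/1681 - 293*x*exp(-4*x)/41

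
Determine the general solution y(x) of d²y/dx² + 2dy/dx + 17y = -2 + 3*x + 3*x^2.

Characteristic equation r² + 2r + 17 = 0 has discriminant (2)² - 4·(17) = -64 < 0, so r = -1 ± 4i.
Hence y_h = C1*cos(4*x)*exp(-x) + C2*exp(-x)*sin(4*x).
For the particular solution try y_p = A0 + A1*x + A2*x^2. Substituting and matching coefficients of each power of x gives A0 = -758/4913, A1 = 39/289, A2 = 3/17, so y_p = -758/4913 + 3*x^2/17 + 39*x/289.

y = -758/4913 + 3*x**2/17 + 39*x/289 + C1*cos(4*x)*exp(-x) + C2*exp(-x)*sin(4*x)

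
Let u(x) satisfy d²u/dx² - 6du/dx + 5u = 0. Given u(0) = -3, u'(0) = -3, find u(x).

u = -3*exp(x)

Characteristic equation r² - 6r + 5 = 0 factors as (r - 1)(r - 5) = 0, so r = 1, 5.
Hence u_h = C1*exp(x) + C2*exp(5*x).
Apply the initial conditions: u(0) = C1 + C2 = -3 and u'(0) = C1 + 5*C2 = -3. Solving gives C1 = -3, C2 = 0.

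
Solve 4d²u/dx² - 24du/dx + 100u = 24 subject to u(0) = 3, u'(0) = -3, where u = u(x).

Divide through by 4: u'' - 6u' + 25u = 6.
Characteristic equation r² - 6r + 25 = 0 has discriminant (-6)² - 4·(25) = -64 < 0, so r = 3 ± 4i.
Hence u_h = C1*cos(4*x)*exp(3*x) + C2*exp(3*x)*sin(4*x).
For the particular solution try u_p = A0. Substituting and matching coefficients of each power of x gives A0 = 6/25, so u_p = 6/25.
General solution: u = 6/25 + C1*cos(4*x)*exp(3*x) + C2*exp(3*x)*sin(4*x).
Apply the initial conditions: u(0) = 6/25 + C1 = 3 and u'(0) = 3*C1 + 4*C2 = -3. Solving gives C1 = 69/25, C2 = -141/50.

u = 6/25 - 141*exp(3*x)*sin(4*x)/50 + 69*cos(4*x)*exp(3*x)/25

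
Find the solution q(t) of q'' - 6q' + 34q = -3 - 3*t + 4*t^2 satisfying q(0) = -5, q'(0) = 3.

Characteristic equation r² - 6r + 34 = 0 has discriminant (-6)² - 4·(34) = -100 < 0, so r = 3 ± 5i.
Hence q_h = C1*cos(5*t)*exp(3*t) + C2*exp(3*t)*sin(5*t).
For the particular solution try q_p = A0 + A1*t + A2*t^2. Substituting and matching coefficients of each power of t gives A0 = -508/4913, A1 = -27/578, A2 = 2/17, so q_p = -508/4913 - 27*t/578 + 2*t^2/17.
General solution: q = -508/4913 - 27*t/578 + 2*t^2/17 + C1*cos(5*t)*exp(3*t) + C2*exp(3*t)*sin(5*t).
Apply the initial conditions: q(0) = -508/4913 + C1 = -5 and q'(0) = -27/578 + 3*C1 + 5*C2 = 3. Solving gives C1 = -24057/4913, C2 = 174279/49130.

q = -508/4913 - 27*t/578 + 2*t**2/17 - 24057*cos(5*t)*exp(3*t)/4913 + 174279*exp(3*t)*sin(5*t)/49130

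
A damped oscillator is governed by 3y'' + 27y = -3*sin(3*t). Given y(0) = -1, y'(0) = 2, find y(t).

Divide through by 3: y'' + 9y = -sin(3*t).
Characteristic equation r² + 9 = 0 has discriminant (0)² - 4·(9) = -36 < 0, so r = ± 3i.
Hence y_h = C1*cos(3*t) + C2*sin(3*t).
Since ±3i are characteristic roots, multiply the trial by t. Try y_p = t*(A*cos(3*t) + B*sin(3*t)). Substituting and equating the coefficients of cos(3t) and sin(3t) gives A = 1/6, B = 0, so y_p = t*cos(3*t)/6.
General solution: y = C1*cos(3*t) + C2*sin(3*t) + t*cos(3*t)/6.
Apply the initial conditions: y(0) = C1 = -1 and y'(0) = 1/6 + 3*C2 = 2. Solving gives C1 = -1, C2 = 11/18.

y = -cos(3*t) + 11*sin(3*t)/18 + t*cos(3*t)/6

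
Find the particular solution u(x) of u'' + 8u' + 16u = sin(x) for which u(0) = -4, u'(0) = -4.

Characteristic equation r² + 8r + 16 = 0 has discriminant (8)² - 4·(16) = 0, so r = -4 is a repeated root.
Hence u_h = (C1 + C2*x)*exp(-4*x).
Try u_p = A*cos(x) + B*sin(x). Substituting and equating the coefficients of cos(x) and sin(x) gives A = -8/289, B = 15/289, so u_p = -8*cos(x)/289 + 15*sin(x)/289.
General solution: u = -8*cos(x)/289 + 15*sin(x)/289 + C1*exp(-4*x) + C2*x*exp(-4*x).
Apply the initial conditions: u(0) = -8/289 + C1 = -4 and u'(0) = 15/289 + C2 - 4*C1 = -4. Solving gives C1 = -1148/289, C2 = -339/17.

u = -1148*exp(-4*x)/289 - 8*cos(x)/289 + 15*sin(x)/289 - 339*x*exp(-4*x)/17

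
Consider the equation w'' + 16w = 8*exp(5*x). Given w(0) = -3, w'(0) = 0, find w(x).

w = -131*cos(4*x)/41 - 10*sin(4*x)/41 + 8*exp(5*x)/41

Characteristic equation r² + 16 = 0 has discriminant (0)² - 4·(16) = -64 < 0, so r = ± 4i.
Hence w_h = C1*cos(4*x) + C2*sin(4*x).
Try w_p = A*exp(5*x). Substituting into the equation and dividing by exp(5*x) gives A = 8/41, so w_p = 8*exp(5*x)/41.
General solution: w = 8*exp(5*x)/41 + C1*cos(4*x) + C2*sin(4*x).
Apply the initial conditions: w(0) = 8/41 + C1 = -3 and w'(0) = 40/41 + 4*C2 = 0. Solving gives C1 = -131/41, C2 = -10/41.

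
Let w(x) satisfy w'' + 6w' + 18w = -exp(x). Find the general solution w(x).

Characteristic equation r² + 6r + 18 = 0 has discriminant (6)² - 4·(18) = -36 < 0, so r = -3 ± 3i.
Hence w_h = C1*cos(3*x)*exp(-3*x) + C2*exp(-3*x)*sin(3*x).
Try w_p = A*exp(x). Substituting into the equation and dividing by exp(x) gives A = -1/25, so w_p = -exp(x)/25.

w = -exp(x)/25 + C1*cos(3*x)*exp(-3*x) + C2*exp(-3*x)*sin(3*x)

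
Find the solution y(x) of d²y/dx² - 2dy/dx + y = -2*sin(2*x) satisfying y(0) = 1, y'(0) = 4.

y = -8*cos(2*x)/25 + 6*sin(2*x)/25 + 33*exp(x)/25 + 11*x*exp(x)/5

Characteristic equation r² - 2r + 1 = 0 has discriminant (-2)² - 4·(1) = 0, so r = 1 is a repeated root.
Hence y_h = (C1 + C2*x)*exp(x).
Try y_p = A*cos(2*x) + B*sin(2*x). Substituting and equating the coefficients of cos(2x) and sin(2x) gives A = -8/25, B = 6/25, so y_p = -8*cos(2*x)/25 + 6*sin(2*x)/25.
General solution: y = -8*cos(2*x)/25 + 6*sin(2*x)/25 + C1*exp(x) + C2*x*exp(x).
Apply the initial conditions: y(0) = -8/25 + C1 = 1 and y'(0) = 12/25 + C1 + C2 = 4. Solving gives C1 = 33/25, C2 = 11/5.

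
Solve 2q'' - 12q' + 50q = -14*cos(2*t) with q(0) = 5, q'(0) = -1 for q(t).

Divide through by 2: q'' - 6q' + 25q = -7*cos(2*t).
Characteristic equation r² - 6r + 25 = 0 has discriminant (-6)² - 4·(25) = -64 < 0, so r = 3 ± 4i.
Hence q_h = C1*cos(4*t)*exp(3*t) + C2*exp(3*t)*sin(4*t).
Try q_p = A*cos(2*t) + B*sin(2*t). Substituting and equating the coefficients of cos(2t) and sin(2t) gives A = -49/195, B = 28/195, so q_p = -49*cos(2*t)/195 + 28*sin(2*t)/195.
General solution: q = -49*cos(2*t)/195 + 28*sin(2*t)/195 + C1*cos(4*t)*exp(3*t) + C2*exp(3*t)*sin(4*t).
Apply the initial conditions: q(0) = -49/195 + C1 = 5 and q'(0) = 56/195 + 3*C1 + 4*C2 = -1. Solving gives C1 = 1024/195, C2 = -3323/780.

q = -49*cos(2*t)/195 + 28*sin(2*t)/195 - 3323*exp(3*t)*sin(4*t)/780 + 1024*cos(4*t)*exp(3*t)/195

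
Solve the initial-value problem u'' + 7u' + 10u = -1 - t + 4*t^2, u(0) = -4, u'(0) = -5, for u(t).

Characteristic equation r² + 7r + 10 = 0 factors as (r + 5)(r + 2) = 0, so r = -5, -2.
Hence u_h = C1*exp(-5*t) + C2*exp(-2*t).
For the particular solution try u_p = A0 + A1*t + A2*t^2. Substituting and matching coefficients of each power of t gives A0 = 141/500, A1 = -33/50, A2 = 2/5, so u_p = 141/500 - 33*t/50 + 2*t^2/5.
General solution: u = 141/500 - 33*t/50 + 2*t^2/5 + C1*exp(-5*t) + C2*exp(-2*t).
Apply the initial conditions: u(0) = 141/500 + C1 + C2 = -4 and u'(0) = -33/50 - 5*C1 - 2*C2 = -5. Solving gives C1 = 1613/375, C2 = -103/12.

u = 141/500 - 103*exp(-2*t)/12 - 33*t/50 + 2*t**2/5 + 1613*exp(-5*t)/375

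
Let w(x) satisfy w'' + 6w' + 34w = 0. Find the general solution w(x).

w = C1*cos(5*x)*exp(-3*x) + C2*exp(-3*x)*sin(5*x)

Characteristic equation r² + 6r + 34 = 0 has discriminant (6)² - 4·(34) = -100 < 0, so r = -3 ± 5i.
Hence w_h = C1*cos(5*x)*exp(-3*x) + C2*exp(-3*x)*sin(5*x).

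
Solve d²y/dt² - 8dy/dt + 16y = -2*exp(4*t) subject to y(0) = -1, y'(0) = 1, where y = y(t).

y = -exp(4*t) - t**2*exp(4*t) + 5*t*exp(4*t)

Characteristic equation r² - 8r + 16 = 0 has discriminant (-8)² - 4·(16) = 0, so r = 4 is a repeated root.
Hence y_h = (C1 + C2*t)*exp(4*t).
Since exp(4*t) solves the homogeneous equation (r = 4 is a root of multiplicity 2), multiply the trial by t^2. Try y_p = A*t^2*exp(4*t). Substituting into the equation and dividing by exp(4*t) gives A = -1, so y_p = -t^2*exp(4*t).
General solution: y = C1*exp(4*t) - t^2*exp(4*t) + C2*t*exp(4*t).
Apply the initial conditions: y(0) = C1 = -1 and y'(0) = C2 + 4*C1 = 1. Solving gives C1 = -1, C2 = 5.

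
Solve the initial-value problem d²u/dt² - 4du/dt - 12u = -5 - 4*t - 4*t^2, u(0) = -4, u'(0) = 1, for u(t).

u = 47/108 - 431*exp(6*t)/432 - 55*exp(-2*t)/16 + t**2/3 + t/9

Characteristic equation r² - 4r - 12 = 0 factors as (r + 2)(r - 6) = 0, so r = -2, 6.
Hence u_h = C1*exp(-2*t) + C2*exp(6*t).
For the particular solution try u_p = A0 + A1*t + A2*t^2. Substituting and matching coefficients of each power of t gives A0 = 47/108, A1 = 1/9, A2 = 1/3, so u_p = 47/108 + t^2/3 + t/9.
General solution: u = 47/108 + t^2/3 + t/9 + C1*exp(-2*t) + C2*exp(6*t).
Apply the initial conditions: u(0) = 47/108 + C1 + C2 = -4 and u'(0) = 1/9 - 2*C1 + 6*C2 = 1. Solving gives C1 = -55/16, C2 = -431/432.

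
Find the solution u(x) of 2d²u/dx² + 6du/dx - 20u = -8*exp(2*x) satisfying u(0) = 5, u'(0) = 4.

Divide through by 2: u'' + 3u' - 10u = -4*exp(2*x).
Characteristic equation r² + 3r - 10 = 0 factors as (r + 5)(r - 2) = 0, so r = -5, 2.
Hence u_h = C1*exp(-5*x) + C2*exp(2*x).
Since exp(2*x) solves the homogeneous equation (r = 2 is a root of multiplicity 1), multiply the trial by x. Try u_p = A*x*exp(2*x). Substituting into the equation and dividing by exp(2*x) gives A = -4/7, so u_p = -4*x*exp(2*x)/7.
General solution: u = C1*exp(-5*x) + C2*exp(2*x) - 4*x*exp(2*x)/7.
Apply the initial conditions: u(0) = C1 + C2 = 5 and u'(0) = -4/7 - 5*C1 + 2*C2 = 4. Solving gives C1 = 38/49, C2 = 207/49.

u = 38*exp(-5*x)/49 + 207*exp(2*x)/49 - 4*x*exp(2*x)/7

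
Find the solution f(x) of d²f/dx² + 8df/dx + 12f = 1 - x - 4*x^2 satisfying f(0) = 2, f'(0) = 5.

Characteristic equation r² + 8r + 12 = 0 factors as (r + 6)(r + 2) = 0, so r = -6, -2.
Hence f_h = C1*exp(-6*x) + C2*exp(-2*x).
For the particular solution try f_p = A0 + A1*x + A2*x^2. Substituting and matching coefficients of each power of x gives A0 = -11/108, A1 = 13/36, A2 = -1/3, so f_p = -11/108 - x^2/3 + 13*x/36.
General solution: f = -11/108 - x^2/3 + 13*x/36 + C1*exp(-6*x) + C2*exp(-2*x).
Apply the initial conditions: f(0) = -11/108 + C1 + C2 = 2 and f'(0) = 13/36 - 6*C1 - 2*C2 = 5. Solving gives C1 = -955/432, C2 = 69/16.

f = -11/108 - 955*exp(-6*x)/432 - x**2/3 + 13*x/36 + 69*exp(-2*x)/16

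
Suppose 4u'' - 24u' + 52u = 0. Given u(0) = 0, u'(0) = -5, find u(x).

u = -5*exp(3*x)*sin(2*x)/2

Divide through by 4: u'' - 6u' + 13u = 0.
Characteristic equation r² - 6r + 13 = 0 has discriminant (-6)² - 4·(13) = -16 < 0, so r = 3 ± 2i.
Hence u_h = C1*cos(2*x)*exp(3*x) + C2*exp(3*x)*sin(2*x).
Apply the initial conditions: u(0) = C1 = 0 and u'(0) = 2*C2 + 3*C1 = -5. Solving gives C1 = 0, C2 = -5/2.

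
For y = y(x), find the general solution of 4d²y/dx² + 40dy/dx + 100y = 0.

Divide through by 4: y'' + 10y' + 25y = 0.
Characteristic equation r² + 10r + 25 = 0 has discriminant (10)² - 4·(25) = 0, so r = -5 is a repeated root.
Hence y_h = (C1 + C2*x)*exp(-5*x).

y = C1*exp(-5*x) + C2*x*exp(-5*x)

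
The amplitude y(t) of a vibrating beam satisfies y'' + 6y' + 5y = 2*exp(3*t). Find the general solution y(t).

y = exp(3*t)/16 + C1*exp(-t) + C2*exp(-5*t)

Characteristic equation r² + 6r + 5 = 0 factors as (r + 1)(r + 5) = 0, so r = -1, -5.
Hence y_h = C1*exp(-t) + C2*exp(-5*t).
Try y_p = A*exp(3*t). Substituting into the equation and dividing by exp(3*t) gives A = 1/16, so y_p = exp(3*t)/16.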